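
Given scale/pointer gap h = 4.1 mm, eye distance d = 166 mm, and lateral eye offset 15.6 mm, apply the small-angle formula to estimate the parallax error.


error = h * offset / d
= 4.1 * 15.6 / 166
= 0.3853

0.3853


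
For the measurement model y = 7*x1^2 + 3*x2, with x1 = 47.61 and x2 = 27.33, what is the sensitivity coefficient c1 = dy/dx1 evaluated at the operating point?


y = 7*x1^2 + 3*x2
dy/dx1 = 2*7*x1
Evaluate at x1 = 47.61: c1 = 14 * 47.61
c1 = 666.5400

666.5400


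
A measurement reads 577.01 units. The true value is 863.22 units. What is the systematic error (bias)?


Systematic error = measured - true
= 577.01 - 863.22
= -286.2100

-286.2100


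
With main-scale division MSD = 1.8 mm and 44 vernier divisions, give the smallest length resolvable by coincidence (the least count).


LC = MSD / n_div
= 1.8 / 44
= 0.0409

0.0409


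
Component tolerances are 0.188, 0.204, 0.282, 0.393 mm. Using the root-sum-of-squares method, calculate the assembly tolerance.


RSS = sqrt(0.188^2 + 0.204^2 + 0.282^2 + 0.393^2)
= sqrt(0.310933)
= 0.5576

0.5576


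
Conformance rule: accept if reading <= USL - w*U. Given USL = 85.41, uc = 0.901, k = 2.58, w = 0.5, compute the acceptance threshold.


U = k * uc = 2.58 * 0.901 = 2.32458
guard band g = w * U = 0.5 * 2.32458 = 1.16229
AL = USL - g = 85.41 - 1.16229
AL = 84.2477

84.2477


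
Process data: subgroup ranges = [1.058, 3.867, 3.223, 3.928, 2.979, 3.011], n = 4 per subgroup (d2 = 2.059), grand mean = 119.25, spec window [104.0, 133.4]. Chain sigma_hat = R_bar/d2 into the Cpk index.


R_bar = (1.058 + 3.867 + 3.223 + 3.928 + 2.979 + 3.011) / 6 = 3.011
sigma = R_bar / d2 = 3.011 / 2.059 = 1.4623604
Cp = (USL - LSL)/(6*sigma) = (133.4 - 104.0)/(6*1.4623604) = 3.3507
Cpu = (133.4 - 119.25)/(3*1.4623604) = 3.2254
Cpl = (119.25 - 104.0)/(3*1.4623604) = 3.4761
Cpk = min(Cpu, Cpl) = 3.2254

3.2254


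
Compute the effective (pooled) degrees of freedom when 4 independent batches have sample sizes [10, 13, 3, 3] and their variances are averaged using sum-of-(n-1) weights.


nu = sum_i (n_i - 1)
nu = ((10 - 1) + (13 - 1) + (3 - 1) + (3 - 1))
nu = 9 + 12 + 2 + 2
nu = 25

25


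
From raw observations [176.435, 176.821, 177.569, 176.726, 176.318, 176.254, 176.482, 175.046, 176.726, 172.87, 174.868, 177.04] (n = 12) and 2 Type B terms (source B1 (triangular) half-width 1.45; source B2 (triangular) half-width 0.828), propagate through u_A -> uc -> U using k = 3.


mean = (176.435 + 176.821 + 177.569 + 176.726 + 176.318 + 176.254 + 176.482 + 175.046 + 176.726 + 172.87 + 174.868 + 177.04) / 12 = 176.09625
s = sqrt(sum((x - mean)^2)/(n-1)) = 1.2697893
u_A = s / sqrt(n) = 1.2697893 / sqrt(12) = 0.3665566
u_B1 = 1.45 / sqrt(6) = 0.59196002
u_B2 = 0.828 / sqrt(6) = 0.33802958
uc = sqrt(0.3665566^2 + 0.59196002^2 + 0.33802958^2) = 0.77397959
U = k * uc = 3 * 0.77397959
U = 2.3219

2.3219


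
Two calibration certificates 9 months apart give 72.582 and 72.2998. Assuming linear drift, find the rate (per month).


rate = (v2 - v1) / months
= (72.2998 - 72.582) / 9
= -0.2822 / 9
= -0.0314

-0.0314


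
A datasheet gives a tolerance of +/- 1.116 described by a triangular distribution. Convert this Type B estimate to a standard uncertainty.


u_B = half_width / sqrt(6)
u_B = 1.116 / 2.4494897
u_B = 0.4556

0.4556


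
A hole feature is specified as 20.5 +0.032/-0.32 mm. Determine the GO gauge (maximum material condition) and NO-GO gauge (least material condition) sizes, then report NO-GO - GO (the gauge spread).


GO = nominal - lower_tol (smallest hole = maximum material condition)
GO = 20.5 - 0.32 = 20.18
NO-GO = nominal + upper_tol (largest hole = least material condition)
NO-GO = 20.5 + 0.032 = 20.532
spread = NO-GO - GO = 20.532 - 20.18 = 0.3520

0.3520


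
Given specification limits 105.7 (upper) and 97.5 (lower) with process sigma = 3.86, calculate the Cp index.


Cp = (USL - LSL) / (6 * sigma)
= (105.7 - 97.5) / (6 * 3.86)
= 8.2000 / 23.1600
= 0.3541

0.3541


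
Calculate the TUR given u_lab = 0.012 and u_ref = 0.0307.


TUR = u_lab / u_ref
= 0.012 / 0.0307
= 0.3909

0.3909


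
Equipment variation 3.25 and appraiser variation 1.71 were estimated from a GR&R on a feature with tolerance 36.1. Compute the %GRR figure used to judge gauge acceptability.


GRR = sqrt(EV^2 + AV^2) = sqrt(3.25^2 + 1.71^2) = 3.6724107
%GRR = GRR / tol * 100 = 3.6724107 / 36.1 * 100
%GRR = 10.1729

10.1729


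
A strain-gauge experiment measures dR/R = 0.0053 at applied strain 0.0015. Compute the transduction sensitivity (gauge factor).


GF = (dR/R) / epsilon
= 0.0053 / 0.0015
= 3.5333

3.5333


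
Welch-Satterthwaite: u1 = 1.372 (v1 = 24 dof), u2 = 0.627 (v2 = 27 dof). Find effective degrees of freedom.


uc = sqrt(u1^2 + u2^2) = sqrt(1.372^2 + 0.627^2) = 1.5084804
v_eff = uc^4 / (u1^4/v1 + u2^4/v2)
= 1.5084804^4 / (1.372^4/24 + 0.627^4/27)
= 5.1779599 / 0.15336449
v_eff = 33.7624

33.7624


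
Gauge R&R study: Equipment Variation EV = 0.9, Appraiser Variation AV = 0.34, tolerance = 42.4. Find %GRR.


GRR = sqrt(EV^2 + AV^2) = sqrt(0.9^2 + 0.34^2) = 0.96208108
%GRR = GRR / tol * 100 = 0.96208108 / 42.4 * 100
%GRR = 2.2691

2.2691


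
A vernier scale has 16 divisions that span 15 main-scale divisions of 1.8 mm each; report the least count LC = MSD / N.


LC = MSD / n_div
= 1.8 / 16
= 0.1125

0.1125


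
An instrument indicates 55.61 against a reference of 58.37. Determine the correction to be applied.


Correction = standard - reading
= 58.37 - 55.61
= 2.7600

2.7600


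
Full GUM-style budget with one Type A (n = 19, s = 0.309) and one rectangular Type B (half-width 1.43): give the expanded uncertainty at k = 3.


u_A = s / sqrt(n) = 0.309 / sqrt(19) = 0.070889462
u_B = half_width / sqrt(3) = 1.43 / sqrt(3) = 0.82561088
uc = sqrt(u_A^2 + u_B^2) = sqrt(0.070889462^2 + 0.82561088^2) = 0.82864868
U = k * uc = 3 * 0.82864868
U = 2.4859

2.4859


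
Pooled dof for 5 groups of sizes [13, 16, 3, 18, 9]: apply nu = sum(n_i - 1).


nu = sum_i (n_i - 1)
nu = ((13 - 1) + (16 - 1) + (3 - 1) + (18 - 1) + (9 - 1))
nu = 12 + 15 + 2 + 17 + 8
nu = 54

54


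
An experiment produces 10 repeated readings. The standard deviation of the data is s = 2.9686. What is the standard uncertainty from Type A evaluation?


u_A = s / sqrt(n)
u_A = 2.9686 / sqrt(10)
u_A = 2.9686 / 3.1622777
u_A = 0.9388

0.9388


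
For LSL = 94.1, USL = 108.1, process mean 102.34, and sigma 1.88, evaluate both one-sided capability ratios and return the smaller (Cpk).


Cpu = (USL - mean) / (3*sigma) = (108.1 - 102.34) / (3*1.88) = 1.0213
Cpl = (mean - LSL) / (3*sigma) = (102.34 - 94.1) / (3*1.88) = 1.4610
Cpk = min(Cpu, Cpl) = 1.0213

1.0213


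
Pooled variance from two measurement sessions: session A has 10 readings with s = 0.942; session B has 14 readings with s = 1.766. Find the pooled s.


s_p = sqrt(((n1-1)*s1^2 + (n2-1)*s2^2) / (n1+n2-2))
numerator = (10-1)*0.942^2 + (14-1)*1.766^2 = 7.986276 + 40.543828 = 48.530104
denominator = 10 + 14 - 2 = 22
s_p^2 = 48.530104 / 22 = 2.2059138
s_p = sqrt(2.2059138) = 1.4852

1.4852


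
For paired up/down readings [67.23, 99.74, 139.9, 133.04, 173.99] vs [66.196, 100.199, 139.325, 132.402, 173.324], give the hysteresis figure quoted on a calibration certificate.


|67.23 - 66.196| = 1.0340
|99.74 - 100.199| = 0.4590
|139.9 - 139.325| = 0.5750
|133.04 - 132.402| = 0.6380
|173.99 - 173.324| = 0.6660
hysteresis = max(diffs) = 1.0340

1.0340


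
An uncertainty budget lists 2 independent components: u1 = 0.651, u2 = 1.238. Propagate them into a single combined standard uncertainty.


uc = sqrt(0.651^2 + 1.238^2)
uc = sqrt(1.956445)
uc = 1.3987

1.3987


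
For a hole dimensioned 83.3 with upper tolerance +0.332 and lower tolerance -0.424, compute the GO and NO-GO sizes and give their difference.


GO = nominal - lower_tol (smallest hole = maximum material condition)
GO = 83.3 - 0.424 = 82.876
NO-GO = nominal + upper_tol (largest hole = least material condition)
NO-GO = 83.3 + 0.332 = 83.632
spread = NO-GO - GO = 83.632 - 82.876 = 0.7560

0.7560


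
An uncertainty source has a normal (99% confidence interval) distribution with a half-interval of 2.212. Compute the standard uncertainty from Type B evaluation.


u_B = half_width / 2.576
u_B = 2.212 / 2.576
u_B = 0.8587

0.8587


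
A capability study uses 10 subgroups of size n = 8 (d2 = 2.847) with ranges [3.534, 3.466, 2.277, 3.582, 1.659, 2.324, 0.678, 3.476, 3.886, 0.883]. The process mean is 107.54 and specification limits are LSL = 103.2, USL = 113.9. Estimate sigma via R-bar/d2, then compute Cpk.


R_bar = (3.534 + 3.466 + 2.277 + 3.582 + 1.659 + 2.324 + 0.678 + 3.476 + 3.886 + 0.883) / 10 = 2.5765
sigma = R_bar / d2 = 2.5765 / 2.847 = 0.90498771
Cp = (USL - LSL)/(6*sigma) = (113.9 - 103.2)/(6*0.90498771) = 1.9706
Cpu = (113.9 - 107.54)/(3*0.90498771) = 2.3426
Cpl = (107.54 - 103.2)/(3*0.90498771) = 1.5985
Cpk = min(Cpu, Cpl) = 1.5985

1.5985


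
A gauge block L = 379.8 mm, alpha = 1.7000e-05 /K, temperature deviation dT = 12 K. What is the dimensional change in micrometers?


dL = L * alpha * dT
= 379.8 * 1.7000e-05 * 12
= 0.0774792 mm
dL_um = 0.0774792 * 1000 = 77.4792 um

77.4792


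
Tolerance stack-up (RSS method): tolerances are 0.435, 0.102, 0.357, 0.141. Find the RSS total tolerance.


RSS = sqrt(0.435^2 + 0.102^2 + 0.357^2 + 0.141^2)
= sqrt(0.346959)
= 0.5890

0.5890


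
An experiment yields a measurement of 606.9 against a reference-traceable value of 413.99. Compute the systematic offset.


Systematic error = measured - true
= 606.9 - 413.99
= 192.9100

192.9100


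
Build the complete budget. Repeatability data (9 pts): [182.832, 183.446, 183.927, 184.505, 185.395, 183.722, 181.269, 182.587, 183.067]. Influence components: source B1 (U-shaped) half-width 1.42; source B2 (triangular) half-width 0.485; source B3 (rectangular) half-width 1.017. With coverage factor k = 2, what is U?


mean = (182.832 + 183.446 + 183.927 + 184.505 + 185.395 + 183.722 + 181.269 + 182.587 + 183.067) / 9 = 183.4166667
s = sqrt(sum((x - mean)^2)/(n-1)) = 1.1841517
u_A = s / sqrt(n) = 1.1841517 / sqrt(9) = 0.39471723
u_B1 = 1.42 / sqrt(2) = 1.0040916
u_B2 = 0.485 / sqrt(6) = 0.19800042
u_B3 = 1.017 / sqrt(3) = 0.58716522
uc = sqrt(0.39471723^2 + 1.0040916^2 + 0.19800042^2 + 0.58716522^2) = 1.2441739
U = k * uc = 2 * 1.2441739
U = 2.4883

2.4883


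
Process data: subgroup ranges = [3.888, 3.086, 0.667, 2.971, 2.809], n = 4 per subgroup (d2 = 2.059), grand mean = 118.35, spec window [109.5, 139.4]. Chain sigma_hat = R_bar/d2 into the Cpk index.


R_bar = (3.888 + 3.086 + 0.667 + 2.971 + 2.809) / 5 = 2.6842
sigma = R_bar / d2 = 2.6842 / 2.059 = 1.3036425
Cp = (USL - LSL)/(6*sigma) = (139.4 - 109.5)/(6*1.3036425) = 3.8226
Cpu = (139.4 - 118.35)/(3*1.3036425) = 5.3824
Cpl = (118.35 - 109.5)/(3*1.3036425) = 2.2629
Cpk = min(Cpu, Cpl) = 2.2629

2.2629


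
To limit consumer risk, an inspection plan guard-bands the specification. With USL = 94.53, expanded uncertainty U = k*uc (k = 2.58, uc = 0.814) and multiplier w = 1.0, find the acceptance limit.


U = k * uc = 2.58 * 0.814 = 2.10012
guard band g = w * U = 1.0 * 2.10012 = 2.10012
AL = USL - g = 94.53 - 2.10012
AL = 92.4299

92.4299


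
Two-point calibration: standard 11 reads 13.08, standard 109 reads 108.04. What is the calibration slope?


slope = (y2 - y1) / (x2 - x1)
= (108.04 - 13.08) / (109 - 11)
= 94.9600 / 98
= 0.9690

0.9690


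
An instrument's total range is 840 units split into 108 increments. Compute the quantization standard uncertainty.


resolution = range / divisions
resolution = 840 / 108 = 7.7777778
u_res = resolution / (2*sqrt(3))
u_res = 7.7777778 / 3.4641016
u_res = 2.2453

2.2453


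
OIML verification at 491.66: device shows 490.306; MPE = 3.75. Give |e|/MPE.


e = indication - reference = 490.306 - 491.66 = -1.3540
|e| = 1.3540
ratio = |e| / MPE = 1.3540 / 3.75
ratio = 0.3611

0.3611


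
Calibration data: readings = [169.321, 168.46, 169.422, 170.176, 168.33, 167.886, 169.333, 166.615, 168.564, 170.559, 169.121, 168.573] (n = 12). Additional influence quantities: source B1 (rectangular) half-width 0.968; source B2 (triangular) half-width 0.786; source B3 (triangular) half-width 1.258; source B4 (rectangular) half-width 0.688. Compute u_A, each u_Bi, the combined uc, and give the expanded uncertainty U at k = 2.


mean = (169.321 + 168.46 + 169.422 + 170.176 + 168.33 + 167.886 + 169.333 + 166.615 + 168.564 + 170.559 + 169.121 + 168.573) / 12 = 168.8633333
s = sqrt(sum((x - mean)^2)/(n-1)) = 1.0461238
u_A = s / sqrt(n) = 1.0461238 / sqrt(12) = 0.30198993
u_B1 = 0.968 / sqrt(3) = 0.55887506
u_B2 = 0.786 / sqrt(6) = 0.32088316
u_B3 = 1.258 / sqrt(6) = 0.51357635
u_B4 = 0.688 / sqrt(3) = 0.39721699
uc = sqrt(0.30198993^2 + 0.55887506^2 + 0.32088316^2 + 0.51357635^2 + 0.39721699^2) = 0.96335209
U = k * uc = 2 * 0.96335209
U = 1.9267

1.9267


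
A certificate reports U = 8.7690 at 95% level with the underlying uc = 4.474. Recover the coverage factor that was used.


k = U / uc
k = 8.7690 / 4.474
k = 1.96

1.96


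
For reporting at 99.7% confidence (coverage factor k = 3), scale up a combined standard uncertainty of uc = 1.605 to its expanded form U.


U = k * uc
U = 3 * 1.605
U = 4.8150

4.8150


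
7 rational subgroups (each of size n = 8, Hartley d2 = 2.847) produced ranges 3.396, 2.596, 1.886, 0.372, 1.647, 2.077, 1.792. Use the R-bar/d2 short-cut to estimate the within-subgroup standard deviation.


R_bar = (3.396 + 2.596 + 1.886 + 0.372 + 1.647 + 2.077 + 1.792) / 7
R_bar = 13.766 / 7 = 1.9665714
sigma_hat = R_bar / d2 = 1.9665714 / 2.847 = 0.6908

0.6908


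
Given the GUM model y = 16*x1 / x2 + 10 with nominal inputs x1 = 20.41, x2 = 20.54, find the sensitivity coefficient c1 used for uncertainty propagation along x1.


y = 16*x1 / x2 + 10
dy/dx1 = 16/x2
Evaluate at x2 = 20.54: c1 = 16 / 20.54
c1 = 0.7790

0.7790


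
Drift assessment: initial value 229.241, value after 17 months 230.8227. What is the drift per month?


rate = (v2 - v1) / months
= (230.8227 - 229.241) / 17
= 1.5817 / 17
= 0.0930

0.0930


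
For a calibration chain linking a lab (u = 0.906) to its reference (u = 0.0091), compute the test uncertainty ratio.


TUR = u_lab / u_ref
= 0.906 / 0.0091
= 99.5604

99.5604


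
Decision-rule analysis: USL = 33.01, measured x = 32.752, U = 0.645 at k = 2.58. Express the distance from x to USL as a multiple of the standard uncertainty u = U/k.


u = U / k = 0.645 / 2.58 = 0.25
margin = |USL - x| = |33.01 - 32.752| = 0.258
z = margin / u = 0.258 / 0.25
z = 1.0320

1.0320


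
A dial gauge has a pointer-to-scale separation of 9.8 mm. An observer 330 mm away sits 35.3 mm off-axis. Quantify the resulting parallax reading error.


error = h * offset / d
= 9.8 * 35.3 / 330
= 1.0483

1.0483


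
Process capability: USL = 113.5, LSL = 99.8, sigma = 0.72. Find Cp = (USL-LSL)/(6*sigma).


Cp = (USL - LSL) / (6 * sigma)
= (113.5 - 99.8) / (6 * 0.72)
= 13.7000 / 4.3200
= 3.1713

3.1713


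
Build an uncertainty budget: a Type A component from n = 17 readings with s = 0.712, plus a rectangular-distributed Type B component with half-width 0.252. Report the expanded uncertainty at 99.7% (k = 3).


u_A = s / sqrt(n) = 0.712 / sqrt(17) = 0.17268537
u_B = half_width / sqrt(3) = 0.252 / sqrt(3) = 0.14549227
uc = sqrt(u_A^2 + u_B^2) = sqrt(0.17268537^2 + 0.14549227^2) = 0.22580575
U = k * uc = 3 * 0.22580575
U = 0.6774

0.6774


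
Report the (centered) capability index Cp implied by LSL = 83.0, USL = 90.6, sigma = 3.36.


Cp = (USL - LSL) / (6 * sigma)
= (90.6 - 83.0) / (6 * 3.36)
= 7.6000 / 20.1600
= 0.3770

0.3770


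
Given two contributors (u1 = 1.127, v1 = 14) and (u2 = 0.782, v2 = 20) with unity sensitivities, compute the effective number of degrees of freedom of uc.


uc = sqrt(u1^2 + u2^2) = sqrt(1.127^2 + 0.782^2) = 1.3717336
v_eff = uc^4 / (u1^4/v1 + u2^4/v2)
= 1.3717336^4 / (1.127^4/14 + 0.782^4/20)
= 3.5406183 / 0.13392863
v_eff = 26.4366

26.4366


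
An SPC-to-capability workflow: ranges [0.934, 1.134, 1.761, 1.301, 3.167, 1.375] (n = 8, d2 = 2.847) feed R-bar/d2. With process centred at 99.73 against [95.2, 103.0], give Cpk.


R_bar = (0.934 + 1.134 + 1.761 + 1.301 + 3.167 + 1.375) / 6 = 1.612
sigma = R_bar / d2 = 1.612 / 2.847 = 0.56621005
Cp = (USL - LSL)/(6*sigma) = (103.0 - 95.2)/(6*0.56621005) = 2.2960
Cpu = (103.0 - 99.73)/(3*0.56621005) = 1.9251
Cpl = (99.73 - 95.2)/(3*0.56621005) = 2.6669
Cpk = min(Cpu, Cpl) = 1.9251

1.9251


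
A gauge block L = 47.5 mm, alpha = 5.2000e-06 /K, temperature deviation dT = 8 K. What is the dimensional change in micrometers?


dL = L * alpha * dT
= 47.5 * 5.2000e-06 * 8
= 0.0019760 mm
dL_um = 0.0019760 * 1000 = 1.9760 um

1.9760


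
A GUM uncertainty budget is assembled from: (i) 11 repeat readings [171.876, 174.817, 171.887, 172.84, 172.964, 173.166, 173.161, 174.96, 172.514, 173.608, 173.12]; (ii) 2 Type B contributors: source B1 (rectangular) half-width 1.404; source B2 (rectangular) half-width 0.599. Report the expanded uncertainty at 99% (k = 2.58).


mean = (171.876 + 174.817 + 171.887 + 172.84 + 172.964 + 173.166 + 173.161 + 174.96 + 172.514 + 173.608 + 173.12) / 11 = 173.1739091
s = sqrt(sum((x - mean)^2)/(n-1)) = 1.0006587
u_A = s / sqrt(n) = 1.0006587 / sqrt(11) = 0.30170995
u_B1 = 1.404 / sqrt(3) = 0.81059978
u_B2 = 0.599 / sqrt(3) = 0.34583281
uc = sqrt(0.30170995^2 + 0.81059978^2 + 0.34583281^2) = 0.93150482
U = k * uc = 2.58 * 0.93150482
U = 2.4033

2.4033


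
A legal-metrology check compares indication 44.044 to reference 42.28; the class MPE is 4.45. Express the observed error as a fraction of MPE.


e = indication - reference = 44.044 - 42.28 = 1.7640
|e| = 1.7640
ratio = |e| / MPE = 1.7640 / 4.45
ratio = 0.3964

0.3964


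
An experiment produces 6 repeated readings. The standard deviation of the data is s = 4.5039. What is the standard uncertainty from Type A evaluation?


u_A = s / sqrt(n)
u_A = 4.5039 / sqrt(6)
u_A = 4.5039 / 2.4494897
u_A = 1.8387

1.8387


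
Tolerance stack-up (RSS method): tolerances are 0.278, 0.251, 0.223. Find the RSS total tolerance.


RSS = sqrt(0.278^2 + 0.251^2 + 0.223^2)
= sqrt(0.190014)
= 0.4359

0.4359


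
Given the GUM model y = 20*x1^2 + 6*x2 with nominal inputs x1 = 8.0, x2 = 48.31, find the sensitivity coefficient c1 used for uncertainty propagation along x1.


y = 20*x1^2 + 6*x2
dy/dx1 = 2*20*x1
Evaluate at x1 = 8.0: c1 = 40 * 8.0
c1 = 320.0000

320.0000


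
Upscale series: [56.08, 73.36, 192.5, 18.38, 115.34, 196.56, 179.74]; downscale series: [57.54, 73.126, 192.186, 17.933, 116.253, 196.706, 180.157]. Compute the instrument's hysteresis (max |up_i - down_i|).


|56.08 - 57.54| = 1.4600
|73.36 - 73.126| = 0.2340
|192.5 - 192.186| = 0.3140
|18.38 - 17.933| = 0.4470
|115.34 - 116.253| = 0.9130
|196.56 - 196.706| = 0.1460
|179.74 - 180.157| = 0.4170
hysteresis = max(diffs) = 1.4600

1.4600


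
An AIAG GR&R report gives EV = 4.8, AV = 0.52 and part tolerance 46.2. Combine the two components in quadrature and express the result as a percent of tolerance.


GRR = sqrt(EV^2 + AV^2) = sqrt(4.8^2 + 0.52^2) = 4.8280845
%GRR = GRR / tol * 100 = 4.8280845 / 46.2 * 100
%GRR = 10.4504

10.4504


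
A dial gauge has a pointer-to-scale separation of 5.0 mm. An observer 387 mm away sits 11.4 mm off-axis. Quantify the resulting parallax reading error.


error = h * offset / d
= 5.0 * 11.4 / 387
= 0.1473

0.1473


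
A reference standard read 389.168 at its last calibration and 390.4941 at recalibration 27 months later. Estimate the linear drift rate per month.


rate = (v2 - v1) / months
= (390.4941 - 389.168) / 27
= 1.3261 / 27
= 0.0491

0.0491


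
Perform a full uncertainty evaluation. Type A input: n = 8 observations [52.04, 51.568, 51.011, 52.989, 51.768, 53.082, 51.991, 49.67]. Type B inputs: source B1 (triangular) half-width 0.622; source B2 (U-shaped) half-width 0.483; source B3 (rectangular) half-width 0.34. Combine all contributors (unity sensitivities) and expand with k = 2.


mean = (52.04 + 51.568 + 51.011 + 52.989 + 51.768 + 53.082 + 51.991 + 49.67) / 8 = 51.764875
s = sqrt(sum((x - mean)^2)/(n-1)) = 1.0925543
u_A = s / sqrt(n) = 1.0925543 / sqrt(8) = 0.38627628
u_B1 = 0.622 / sqrt(6) = 0.25393044
u_B2 = 0.483 / sqrt(2) = 0.34153258
u_B3 = 0.34 / sqrt(3) = 0.19629909
uc = sqrt(0.38627628^2 + 0.25393044^2 + 0.34153258^2 + 0.19629909^2) = 0.60734493
U = k * uc = 2 * 0.60734493
U = 1.2147

1.2147


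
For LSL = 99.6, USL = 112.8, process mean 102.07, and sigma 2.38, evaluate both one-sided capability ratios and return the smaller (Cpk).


Cpu = (USL - mean) / (3*sigma) = (112.8 - 102.07) / (3*2.38) = 1.5028
Cpl = (mean - LSL) / (3*sigma) = (102.07 - 99.6) / (3*2.38) = 0.3459
Cpk = min(Cpu, Cpl) = 0.3459

0.3459


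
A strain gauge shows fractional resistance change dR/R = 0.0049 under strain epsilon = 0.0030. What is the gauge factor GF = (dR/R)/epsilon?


GF = (dR/R) / epsilon
= 0.0049 / 0.0030
= 1.6333

1.6333


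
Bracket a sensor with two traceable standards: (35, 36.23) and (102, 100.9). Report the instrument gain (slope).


slope = (y2 - y1) / (x2 - x1)
= (100.9 - 36.23) / (102 - 35)
= 64.6700 / 67
= 0.9652

0.9652


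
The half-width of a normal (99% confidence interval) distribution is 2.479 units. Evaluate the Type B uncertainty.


u_B = half_width / 2.576
u_B = 2.479 / 2.576
u_B = 0.9623

0.9623


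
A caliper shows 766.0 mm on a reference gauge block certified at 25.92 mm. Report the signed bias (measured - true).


Systematic error = measured - true
= 766.0 - 25.92
= 740.0800

740.0800


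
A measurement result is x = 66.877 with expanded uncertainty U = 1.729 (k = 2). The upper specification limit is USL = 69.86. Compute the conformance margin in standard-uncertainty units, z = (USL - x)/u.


u = U / k = 1.729 / 2 = 0.8645
margin = |USL - x| = |69.86 - 66.877| = 2.983
z = margin / u = 2.983 / 0.8645
z = 3.4505

3.4505


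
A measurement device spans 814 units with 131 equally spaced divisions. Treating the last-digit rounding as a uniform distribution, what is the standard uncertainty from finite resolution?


resolution = range / divisions
resolution = 814 / 131 = 6.2137405
u_res = resolution / (2*sqrt(3))
u_res = 6.2137405 / 3.4641016
u_res = 1.7938

1.7938


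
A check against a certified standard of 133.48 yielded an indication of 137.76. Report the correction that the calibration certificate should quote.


Correction = standard - reading
= 133.48 - 137.76
= -4.2800

-4.2800


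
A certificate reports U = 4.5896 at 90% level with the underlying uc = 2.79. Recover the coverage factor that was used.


k = U / uc
k = 4.5896 / 2.79
k = 1.645

1.645


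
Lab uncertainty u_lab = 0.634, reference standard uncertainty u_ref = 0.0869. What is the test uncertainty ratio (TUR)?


TUR = u_lab / u_ref
= 0.634 / 0.0869
= 7.2957

7.2957


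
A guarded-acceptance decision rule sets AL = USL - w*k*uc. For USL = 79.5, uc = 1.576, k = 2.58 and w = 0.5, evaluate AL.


U = k * uc = 2.58 * 1.576 = 4.06608
guard band g = w * U = 0.5 * 4.06608 = 2.03304
AL = USL - g = 79.5 - 2.03304
AL = 77.4670

77.4670


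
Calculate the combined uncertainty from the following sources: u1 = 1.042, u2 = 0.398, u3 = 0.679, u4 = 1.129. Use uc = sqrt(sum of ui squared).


uc = sqrt(1.042^2 + 0.398^2 + 0.679^2 + 1.129^2)
uc = sqrt(2.97985)
uc = 1.7262

1.7262


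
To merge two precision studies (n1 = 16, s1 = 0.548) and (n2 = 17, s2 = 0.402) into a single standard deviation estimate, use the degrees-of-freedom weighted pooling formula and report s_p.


s_p = sqrt(((n1-1)*s1^2 + (n2-1)*s2^2) / (n1+n2-2))
numerator = (16-1)*0.548^2 + (17-1)*0.402^2 = 4.50456 + 2.585664 = 7.090224
denominator = 16 + 17 - 2 = 31
s_p^2 = 7.090224 / 31 = 0.2287169
s_p = sqrt(0.2287169) = 0.4782

0.4782


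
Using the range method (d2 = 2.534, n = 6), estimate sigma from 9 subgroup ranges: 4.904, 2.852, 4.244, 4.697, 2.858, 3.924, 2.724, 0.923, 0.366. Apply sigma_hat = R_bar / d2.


R_bar = (4.904 + 2.852 + 4.244 + 4.697 + 2.858 + 3.924 + 2.724 + 0.923 + 0.366) / 9
R_bar = 27.492 / 9 = 3.0546667
sigma_hat = R_bar / d2 = 3.0546667 / 2.534 = 1.2055

1.2055


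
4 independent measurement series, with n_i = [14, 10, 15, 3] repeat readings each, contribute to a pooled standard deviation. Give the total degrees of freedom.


nu = sum_i (n_i - 1)
nu = ((14 - 1) + (10 - 1) + (15 - 1) + (3 - 1))
nu = 13 + 9 + 14 + 2
nu = 38

38


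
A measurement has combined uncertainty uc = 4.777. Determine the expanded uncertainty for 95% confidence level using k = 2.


U = k * uc
U = 2 * 4.777
U = 9.5540

9.5540


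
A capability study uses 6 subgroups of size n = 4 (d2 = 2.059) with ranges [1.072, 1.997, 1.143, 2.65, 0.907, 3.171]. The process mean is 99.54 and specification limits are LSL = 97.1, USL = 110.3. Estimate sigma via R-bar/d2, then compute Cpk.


R_bar = (1.072 + 1.997 + 1.143 + 2.65 + 0.907 + 3.171) / 6 = 1.8233333
sigma = R_bar / d2 = 1.8233333 / 2.059 = 0.88554313
Cp = (USL - LSL)/(6*sigma) = (110.3 - 97.1)/(6*0.88554313) = 2.4844
Cpu = (110.3 - 99.54)/(3*0.88554313) = 4.0502
Cpl = (99.54 - 97.1)/(3*0.88554313) = 0.9185
Cpk = min(Cpu, Cpl) = 0.9185

0.9185


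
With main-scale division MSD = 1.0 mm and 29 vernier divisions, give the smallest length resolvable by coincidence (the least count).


LC = MSD / n_div
= 1.0 / 29
= 0.0345

0.0345


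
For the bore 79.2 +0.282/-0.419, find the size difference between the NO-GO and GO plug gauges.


GO = nominal - lower_tol (smallest hole = maximum material condition)
GO = 79.2 - 0.419 = 78.781
NO-GO = nominal + upper_tol (largest hole = least material condition)
NO-GO = 79.2 + 0.282 = 79.482
spread = NO-GO - GO = 79.482 - 78.781 = 0.7010

0.7010


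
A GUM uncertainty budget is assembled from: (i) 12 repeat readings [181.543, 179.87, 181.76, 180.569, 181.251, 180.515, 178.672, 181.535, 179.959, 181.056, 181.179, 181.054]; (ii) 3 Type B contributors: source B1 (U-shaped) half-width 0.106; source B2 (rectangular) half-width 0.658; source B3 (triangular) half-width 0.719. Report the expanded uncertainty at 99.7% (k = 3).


mean = (181.543 + 179.87 + 181.76 + 180.569 + 181.251 + 180.515 + 178.672 + 181.535 + 179.959 + 181.056 + 181.179 + 181.054) / 12 = 180.7469167
s = sqrt(sum((x - mean)^2)/(n-1)) = 0.88893731
u_A = s / sqrt(n) = 0.88893731 / sqrt(12) = 0.2566141
u_B1 = 0.106 / sqrt(2) = 0.074953319
u_B2 = 0.658 / sqrt(3) = 0.37989648
u_B3 = 0.719 / sqrt(6) = 0.29353052
uc = sqrt(0.2566141^2 + 0.074953319^2 + 0.37989648^2 + 0.29353052^2) = 0.54950004
U = k * uc = 3 * 0.54950004
U = 1.6485

1.6485


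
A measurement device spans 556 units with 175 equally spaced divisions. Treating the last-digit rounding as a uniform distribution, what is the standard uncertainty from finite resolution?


resolution = range / divisions
resolution = 556 / 175 = 3.1771429
u_res = resolution / (2*sqrt(3))
u_res = 3.1771429 / 3.4641016
u_res = 0.9172

0.9172


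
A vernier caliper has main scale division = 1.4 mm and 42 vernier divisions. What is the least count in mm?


LC = MSD / n_div
= 1.4 / 42
= 0.0333

0.0333


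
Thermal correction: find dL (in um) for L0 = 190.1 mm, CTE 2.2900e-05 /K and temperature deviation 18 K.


dL = L * alpha * dT
= 190.1 * 2.2900e-05 * 18
= 0.0783592 mm
dL_um = 0.0783592 * 1000 = 78.3592 um

78.3592


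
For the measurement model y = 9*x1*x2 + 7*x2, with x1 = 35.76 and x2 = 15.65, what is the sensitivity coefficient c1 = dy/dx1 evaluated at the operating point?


y = 9*x1*x2 + 7*x2
dy/dx1 = 9*x2
Evaluate at x2 = 15.65: c1 = 9 * 15.65
c1 = 140.8500

140.8500


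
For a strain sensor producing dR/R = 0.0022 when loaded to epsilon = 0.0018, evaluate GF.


GF = (dR/R) / epsilon
= 0.0022 / 0.0018
= 1.2222

1.2222


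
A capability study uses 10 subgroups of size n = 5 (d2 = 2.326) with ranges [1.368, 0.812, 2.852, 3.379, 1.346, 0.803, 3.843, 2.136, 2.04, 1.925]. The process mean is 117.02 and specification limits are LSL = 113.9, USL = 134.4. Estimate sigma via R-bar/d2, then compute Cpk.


R_bar = (1.368 + 0.812 + 2.852 + 3.379 + 1.346 + 0.803 + 3.843 + 2.136 + 2.04 + 1.925) / 10 = 2.0504
sigma = R_bar / d2 = 2.0504 / 2.326 = 0.88151333
Cp = (USL - LSL)/(6*sigma) = (134.4 - 113.9)/(6*0.88151333) = 3.8759
Cpu = (134.4 - 117.02)/(3*0.88151333) = 6.5720
Cpl = (117.02 - 113.9)/(3*0.88151333) = 1.1798
Cpk = min(Cpu, Cpl) = 1.1798

1.1798


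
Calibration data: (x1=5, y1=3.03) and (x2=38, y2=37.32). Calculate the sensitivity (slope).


slope = (y2 - y1) / (x2 - x1)
= (37.32 - 3.03) / (38 - 5)
= 34.2900 / 33
= 1.0391

1.0391


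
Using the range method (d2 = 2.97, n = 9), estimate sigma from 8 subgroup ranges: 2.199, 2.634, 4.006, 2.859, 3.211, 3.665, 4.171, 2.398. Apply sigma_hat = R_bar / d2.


R_bar = (2.199 + 2.634 + 4.006 + 2.859 + 3.211 + 3.665 + 4.171 + 2.398) / 8
R_bar = 25.143 / 8 = 3.142875
sigma_hat = R_bar / d2 = 3.142875 / 2.97 = 1.0582

1.0582


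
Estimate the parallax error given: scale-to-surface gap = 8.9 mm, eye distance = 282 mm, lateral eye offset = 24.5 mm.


error = h * offset / d
= 8.9 * 24.5 / 282
= 0.7732

0.7732


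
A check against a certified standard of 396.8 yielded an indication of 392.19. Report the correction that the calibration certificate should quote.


Correction = standard - reading
= 396.8 - 392.19
= 4.6100

4.6100


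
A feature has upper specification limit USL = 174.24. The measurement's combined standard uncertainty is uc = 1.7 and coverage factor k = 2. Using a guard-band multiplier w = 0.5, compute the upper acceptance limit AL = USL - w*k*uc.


U = k * uc = 2 * 1.7 = 3.4
guard band g = w * U = 0.5 * 3.4 = 1.7
AL = USL - g = 174.24 - 1.7
AL = 172.5400

172.5400


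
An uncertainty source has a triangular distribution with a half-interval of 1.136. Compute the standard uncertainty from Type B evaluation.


u_B = half_width / sqrt(6)
u_B = 1.136 / 2.4494897
u_B = 0.4638

0.4638


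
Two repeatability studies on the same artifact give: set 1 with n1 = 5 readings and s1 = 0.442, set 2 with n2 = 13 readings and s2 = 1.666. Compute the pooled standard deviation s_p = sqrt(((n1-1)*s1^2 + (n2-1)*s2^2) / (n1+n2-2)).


s_p = sqrt(((n1-1)*s1^2 + (n2-1)*s2^2) / (n1+n2-2))
numerator = (5-1)*0.442^2 + (13-1)*1.666^2 = 0.781456 + 33.306672 = 34.088128
denominator = 5 + 13 - 2 = 16
s_p^2 = 34.088128 / 16 = 2.130508
s_p = sqrt(2.130508) = 1.4596

1.4596


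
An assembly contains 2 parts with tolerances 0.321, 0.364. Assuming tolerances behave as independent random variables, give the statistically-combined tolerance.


RSS = sqrt(0.321^2 + 0.364^2)
= sqrt(0.235537)
= 0.4853

0.4853


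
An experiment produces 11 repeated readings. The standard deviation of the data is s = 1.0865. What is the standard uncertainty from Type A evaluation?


u_A = s / sqrt(n)
u_A = 1.0865 / sqrt(11)
u_A = 1.0865 / 3.3166248
u_A = 0.3276

0.3276


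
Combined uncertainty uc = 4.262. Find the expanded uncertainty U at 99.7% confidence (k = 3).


U = k * uc
U = 3 * 4.262
U = 12.7860

12.7860


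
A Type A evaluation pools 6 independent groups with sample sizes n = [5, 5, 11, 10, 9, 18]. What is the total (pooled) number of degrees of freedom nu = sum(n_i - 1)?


nu = sum_i (n_i - 1)
nu = ((5 - 1) + (5 - 1) + (11 - 1) + (10 - 1) + (9 - 1) + (18 - 1))
nu = 4 + 4 + 10 + 9 + 8 + 17
nu = 52

52


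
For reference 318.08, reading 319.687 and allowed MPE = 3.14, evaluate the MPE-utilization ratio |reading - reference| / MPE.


e = indication - reference = 319.687 - 318.08 = 1.6070
|e| = 1.6070
ratio = |e| / MPE = 1.6070 / 3.14
ratio = 0.5118

0.5118


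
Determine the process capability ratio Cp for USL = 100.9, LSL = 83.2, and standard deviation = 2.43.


Cp = (USL - LSL) / (6 * sigma)
= (100.9 - 83.2) / (6 * 2.43)
= 17.7000 / 14.5800
= 1.2140

1.2140


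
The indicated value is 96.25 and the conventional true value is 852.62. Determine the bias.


Systematic error = measured - true
= 96.25 - 852.62
= -756.3700

-756.3700


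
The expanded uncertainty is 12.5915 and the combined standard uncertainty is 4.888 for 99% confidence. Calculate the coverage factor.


k = U / uc
k = 12.5915 / 4.888
k = 2.576

2.576


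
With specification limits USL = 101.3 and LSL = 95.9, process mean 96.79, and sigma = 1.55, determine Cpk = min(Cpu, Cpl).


Cpu = (USL - mean) / (3*sigma) = (101.3 - 96.79) / (3*1.55) = 0.9699
Cpl = (mean - LSL) / (3*sigma) = (96.79 - 95.9) / (3*1.55) = 0.1914
Cpk = min(Cpu, Cpl) = 0.1914

0.1914


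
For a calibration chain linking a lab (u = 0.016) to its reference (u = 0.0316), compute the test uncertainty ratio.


TUR = u_lab / u_ref
= 0.016 / 0.0316
= 0.5063

0.5063


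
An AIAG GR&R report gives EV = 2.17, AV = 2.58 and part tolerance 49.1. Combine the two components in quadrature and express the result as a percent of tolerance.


GRR = sqrt(EV^2 + AV^2) = sqrt(2.17^2 + 2.58^2) = 3.3712461
%GRR = GRR / tol * 100 = 3.3712461 / 49.1 * 100
%GRR = 6.8661

6.8661


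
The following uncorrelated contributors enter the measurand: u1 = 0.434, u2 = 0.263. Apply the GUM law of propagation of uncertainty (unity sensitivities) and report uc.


uc = sqrt(0.434^2 + 0.263^2)
uc = sqrt(0.257525)
uc = 0.5075

0.5075


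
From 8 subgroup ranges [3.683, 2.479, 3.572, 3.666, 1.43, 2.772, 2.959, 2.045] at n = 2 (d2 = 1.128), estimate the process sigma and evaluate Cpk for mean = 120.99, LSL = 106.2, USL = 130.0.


R_bar = (3.683 + 2.479 + 3.572 + 3.666 + 1.43 + 2.772 + 2.959 + 2.045) / 8 = 2.82575
sigma = R_bar / d2 = 2.82575 / 1.128 = 2.5050975
Cp = (USL - LSL)/(6*sigma) = (130.0 - 106.2)/(6*2.5050975) = 1.5834
Cpu = (130.0 - 120.99)/(3*2.5050975) = 1.1989
Cpl = (120.99 - 106.2)/(3*2.5050975) = 1.9680
Cpk = min(Cpu, Cpl) = 1.1989

1.1989


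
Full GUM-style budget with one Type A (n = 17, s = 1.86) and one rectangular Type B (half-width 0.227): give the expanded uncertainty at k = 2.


u_A = s / sqrt(n) = 1.86 / sqrt(17) = 0.45111626
u_B = half_width / sqrt(3) = 0.227 / sqrt(3) = 0.13105851
uc = sqrt(u_A^2 + u_B^2) = sqrt(0.45111626^2 + 0.13105851^2) = 0.46976825
U = k * uc = 2 * 0.46976825
U = 0.9395

0.9395


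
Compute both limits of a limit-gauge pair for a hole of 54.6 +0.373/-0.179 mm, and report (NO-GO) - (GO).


GO = nominal - lower_tol (smallest hole = maximum material condition)
GO = 54.6 - 0.179 = 54.421
NO-GO = nominal + upper_tol (largest hole = least material condition)
NO-GO = 54.6 + 0.373 = 54.973
spread = NO-GO - GO = 54.973 - 54.421 = 0.5520

0.5520


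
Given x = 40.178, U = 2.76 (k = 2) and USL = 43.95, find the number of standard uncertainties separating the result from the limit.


u = U / k = 2.76 / 2 = 1.38
margin = |USL - x| = |43.95 - 40.178| = 3.772
z = margin / u = 3.772 / 1.38
z = 2.7333

2.7333


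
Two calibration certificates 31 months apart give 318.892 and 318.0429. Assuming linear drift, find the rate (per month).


rate = (v2 - v1) / months
= (318.0429 - 318.892) / 31
= -0.8491 / 31
= -0.0274

-0.0274


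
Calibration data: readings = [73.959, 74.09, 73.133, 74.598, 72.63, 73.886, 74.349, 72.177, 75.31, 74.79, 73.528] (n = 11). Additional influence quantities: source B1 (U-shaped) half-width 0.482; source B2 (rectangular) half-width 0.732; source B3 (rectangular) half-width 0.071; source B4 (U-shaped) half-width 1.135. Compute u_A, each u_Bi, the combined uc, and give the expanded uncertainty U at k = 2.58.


mean = (73.959 + 74.09 + 73.133 + 74.598 + 72.63 + 73.886 + 74.349 + 72.177 + 75.31 + 74.79 + 73.528) / 11 = 73.85909091
s = sqrt(sum((x - mean)^2)/(n-1)) = 0.93801252
u_A = s / sqrt(n) = 0.93801252 / sqrt(11) = 0.28282142
u_B1 = 0.482 / sqrt(2) = 0.34082547
u_B2 = 0.732 / sqrt(3) = 0.4226204
u_B3 = 0.071 / sqrt(3) = 0.040991869
u_B4 = 1.135 / sqrt(2) = 0.8025662
uc = sqrt(0.28282142^2 + 0.34082547^2 + 0.4226204^2 + 0.040991869^2 + 0.8025662^2) = 1.0102231
U = k * uc = 2.58 * 1.0102231
U = 2.6064

2.6064


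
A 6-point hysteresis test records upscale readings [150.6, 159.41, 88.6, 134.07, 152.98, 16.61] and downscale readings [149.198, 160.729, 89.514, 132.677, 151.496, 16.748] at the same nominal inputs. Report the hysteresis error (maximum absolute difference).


|150.6 - 149.198| = 1.4020
|159.41 - 160.729| = 1.3190
|88.6 - 89.514| = 0.9140
|134.07 - 132.677| = 1.3930
|152.98 - 151.496| = 1.4840
|16.61 - 16.748| = 0.1380
hysteresis = max(diffs) = 1.4840

1.4840


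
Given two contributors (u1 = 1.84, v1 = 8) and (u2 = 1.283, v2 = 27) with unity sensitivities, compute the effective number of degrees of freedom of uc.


uc = sqrt(u1^2 + u2^2) = sqrt(1.84^2 + 1.283^2) = 2.2431427
v_eff = uc^4 / (u1^4/v1 + u2^4/v2)
= 2.2431427^4 / (1.84^4/8 + 1.283^4/27)
= 25.317896 / 1.5331418
v_eff = 16.5137

16.5137


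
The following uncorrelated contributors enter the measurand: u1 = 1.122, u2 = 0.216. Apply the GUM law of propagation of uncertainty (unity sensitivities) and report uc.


uc = sqrt(1.122^2 + 0.216^2)
uc = sqrt(1.30554)
uc = 1.1426

1.1426


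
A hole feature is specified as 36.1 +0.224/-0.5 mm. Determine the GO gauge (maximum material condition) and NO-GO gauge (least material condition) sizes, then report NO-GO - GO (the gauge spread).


GO = nominal - lower_tol (smallest hole = maximum material condition)
GO = 36.1 - 0.5 = 35.6
NO-GO = nominal + upper_tol (largest hole = least material condition)
NO-GO = 36.1 + 0.224 = 36.324
spread = NO-GO - GO = 36.324 - 35.6 = 0.7240

0.7240


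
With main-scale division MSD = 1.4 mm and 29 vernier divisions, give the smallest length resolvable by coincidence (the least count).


LC = MSD / n_div
= 1.4 / 29
= 0.0483

0.0483


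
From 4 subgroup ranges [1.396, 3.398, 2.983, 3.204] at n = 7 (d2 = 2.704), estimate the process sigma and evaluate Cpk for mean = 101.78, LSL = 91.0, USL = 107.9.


R_bar = (1.396 + 3.398 + 2.983 + 3.204) / 4 = 2.74525
sigma = R_bar / d2 = 2.74525 / 2.704 = 1.0152552
Cp = (USL - LSL)/(6*sigma) = (107.9 - 91.0)/(6*1.0152552) = 2.7743
Cpu = (107.9 - 101.78)/(3*1.0152552) = 2.0093
Cpl = (101.78 - 91.0)/(3*1.0152552) = 3.5393
Cpk = min(Cpu, Cpl) = 2.0093

2.0093


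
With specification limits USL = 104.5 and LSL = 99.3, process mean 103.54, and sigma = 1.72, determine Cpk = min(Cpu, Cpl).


Cpu = (USL - mean) / (3*sigma) = (104.5 - 103.54) / (3*1.72) = 0.1860
Cpl = (mean - LSL) / (3*sigma) = (103.54 - 99.3) / (3*1.72) = 0.8217
Cpk = min(Cpu, Cpl) = 0.1860

0.1860


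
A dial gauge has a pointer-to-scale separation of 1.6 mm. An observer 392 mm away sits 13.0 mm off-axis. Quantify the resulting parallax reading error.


error = h * offset / d
= 1.6 * 13.0 / 392
= 0.0531

0.0531


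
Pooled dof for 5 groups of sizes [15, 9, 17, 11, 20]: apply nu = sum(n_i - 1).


nu = sum_i (n_i - 1)
nu = ((15 - 1) + (9 - 1) + (17 - 1) + (11 - 1) + (20 - 1))
nu = 14 + 8 + 16 + 10 + 19
nu = 67

67


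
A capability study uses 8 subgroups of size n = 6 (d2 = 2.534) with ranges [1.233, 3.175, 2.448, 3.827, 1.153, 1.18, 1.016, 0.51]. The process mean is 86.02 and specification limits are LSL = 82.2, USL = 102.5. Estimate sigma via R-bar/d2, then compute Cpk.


R_bar = (1.233 + 3.175 + 2.448 + 3.827 + 1.153 + 1.18 + 1.016 + 0.51) / 8 = 1.81775
sigma = R_bar / d2 = 1.81775 / 2.534 = 0.71734412
Cp = (USL - LSL)/(6*sigma) = (102.5 - 82.2)/(6*0.71734412) = 4.7165
Cpu = (102.5 - 86.02)/(3*0.71734412) = 7.6579
Cpl = (86.02 - 82.2)/(3*0.71734412) = 1.7751
Cpk = min(Cpu, Cpl) = 1.7751

1.7751


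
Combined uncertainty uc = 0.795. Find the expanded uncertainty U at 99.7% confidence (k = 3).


U = k * uc
U = 3 * 0.795
U = 2.3850

2.3850


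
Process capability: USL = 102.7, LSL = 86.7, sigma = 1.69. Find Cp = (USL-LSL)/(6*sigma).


Cp = (USL - LSL) / (6 * sigma)
= (102.7 - 86.7) / (6 * 1.69)
= 16.0000 / 10.1400
= 1.5779

1.5779
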